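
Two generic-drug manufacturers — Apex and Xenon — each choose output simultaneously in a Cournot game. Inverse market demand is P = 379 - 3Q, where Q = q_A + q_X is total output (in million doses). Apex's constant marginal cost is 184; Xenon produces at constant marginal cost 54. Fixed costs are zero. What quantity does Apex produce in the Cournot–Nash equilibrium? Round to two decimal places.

7.22

Apex's profit: π_A = (379 - 3Q)q_A - (184q_A). Setting ∂π_A/∂q_A = 0: 195 - 6q_A - 3(q_X) = 0.
Xenon's profit: π_X = (379 - 3Q)q_X - (54q_X). Setting ∂π_X/∂q_X = 0: 325 - 6q_X - 3(q_A) = 0.
So q_A = (195 - 3q_X)/6 and q_X = (325 - 3q_A)/6.
Substituting one into the other gives q_A = 65/9 and q_X = 455/9.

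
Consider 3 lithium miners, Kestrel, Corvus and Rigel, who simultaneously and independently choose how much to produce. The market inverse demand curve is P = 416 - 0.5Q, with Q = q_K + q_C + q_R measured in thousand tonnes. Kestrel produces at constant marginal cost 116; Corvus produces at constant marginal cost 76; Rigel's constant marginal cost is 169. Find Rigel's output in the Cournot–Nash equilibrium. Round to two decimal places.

50.50

Kestrel's profit: π_K = (416 - 0.5Q)q_K - (116q_K). Setting ∂π_K/∂q_K = 0: 300 - q_K - (1/2)(q_C + q_R) = 0.
Corvus's profit: π_C = (416 - 0.5Q)q_C - (76q_C). Setting ∂π_C/∂q_C = 0: 340 - q_C - (1/2)(q_K + q_R) = 0.
Rigel's profit: π_R = (416 - 0.5Q)q_R - (169q_R). Setting ∂π_R/∂q_R = 0: 247 - q_R - (1/2)(q_K + q_C) = 0.
Summing all 3 equations gives 887 − 2Q = 0, hence Q = 887/2.
Back-substituting: q_K = (300 − 887/4)/(1/2) = 313/2, q_C = (340 − 887/4)/(1/2) = 473/2, q_R = (247 − 887/4)/(1/2) = 101/2.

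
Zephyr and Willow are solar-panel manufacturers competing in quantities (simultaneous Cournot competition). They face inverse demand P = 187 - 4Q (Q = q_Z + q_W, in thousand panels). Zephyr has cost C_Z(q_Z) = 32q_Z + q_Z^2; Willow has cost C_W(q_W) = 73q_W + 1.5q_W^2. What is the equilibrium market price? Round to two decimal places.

Zephyr's profit: π_Z = (187 - 4Q)q_Z - (32q_Z + q_Z²). Setting ∂π_Z/∂q_Z = 0: 155 - 10q_Z - 4(q_W) = 0.
Willow's profit: π_W = (187 - 4Q)q_W - (73q_W + (3/2)q_W²). Setting ∂π_W/∂q_W = 0: 114 - 11q_W - 4(q_Z) = 0.
Best responses: q_Z = (155 - 4q_W)/10, q_W = (114 - 4q_Z)/11.
Substituting one into the other gives q_Z = 1249/94 and q_W = 260/47.
Total output Q = 1769/94, so price P = 187 - 4·(1769/94) = 111.7234.

111.72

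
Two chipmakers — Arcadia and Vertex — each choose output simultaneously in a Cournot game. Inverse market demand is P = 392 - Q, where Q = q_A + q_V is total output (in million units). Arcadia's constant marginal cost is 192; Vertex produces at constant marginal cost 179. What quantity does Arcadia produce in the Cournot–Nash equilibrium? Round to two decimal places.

62.33

Arcadia's profit: π_A = (392 - Q)q_A - (192q_A). Setting ∂π_A/∂q_A = 0: 200 - 2q_A - (q_V) = 0.
Vertex's profit: π_V = (392 - Q)q_V - (179q_V). Setting ∂π_V/∂q_V = 0: 213 - 2q_V - (q_A) = 0.
Rearranging gives the reaction functions q_A = (200 - q_V)/2 and q_V = (213 - q_A)/2.
Substituting one into the other gives q_A = 187/3 and q_V = 226/3.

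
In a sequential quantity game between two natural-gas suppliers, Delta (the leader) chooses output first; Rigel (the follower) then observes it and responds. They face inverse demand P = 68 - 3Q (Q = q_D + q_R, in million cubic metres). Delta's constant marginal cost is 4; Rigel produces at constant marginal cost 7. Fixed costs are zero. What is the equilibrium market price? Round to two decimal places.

20.75

Solve by backward induction. Given q_D, the follower Rigel maximises π_R = (68 - 3q_D - 3q_R)q_R - 7q_R.
∂π_R/∂q_R = 61 - 3q_D - 6q_R = 0 gives the reaction function q_R = (61 - 3q_D)/6.
The leader anticipates this reaction. Substituting into P = 68 - 3Q gives P = 75/2 - (3/2)q_D, so π_D = (75/2 - (3/2)q_D)q_D - 4q_D.
Leader FOC: 67/2 - 3q_D = 0, so q_D = 67/6.
Then q_R = (61 - 3·(67/6))/6 = 55/12.
Total output Q = 63/4, so price P = 68 - 3·(63/4) = 83/4.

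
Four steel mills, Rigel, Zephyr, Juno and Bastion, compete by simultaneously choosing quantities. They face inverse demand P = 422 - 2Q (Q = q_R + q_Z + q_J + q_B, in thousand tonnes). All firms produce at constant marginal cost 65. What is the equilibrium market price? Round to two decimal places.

136.40

Each firm earns π_i = (422 - 2Q)q_i - 65q_i.
First-order condition (treating rivals' output as given): 357 - 4q_i - 2·Σ_{j≠i} q_j = 0.
With identical firms every q_j equals q_i, so Σ_{j≠i} q_j = 3q_i and 357 = 10q_i, giving q_i = 357/10.
Total output Q = 714/5, so price P = 422 - 2·(714/5) = 682/5.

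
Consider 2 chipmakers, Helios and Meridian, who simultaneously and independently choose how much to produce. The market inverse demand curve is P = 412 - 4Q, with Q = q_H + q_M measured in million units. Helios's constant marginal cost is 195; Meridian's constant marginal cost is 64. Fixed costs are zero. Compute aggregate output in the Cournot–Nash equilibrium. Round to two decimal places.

47.08

Helios's profit: π_H = (412 - 4Q)q_H - (195q_H). Setting ∂π_H/∂q_H = 0: 217 - 8q_H - 4(q_M) = 0.
Meridian's profit: π_M = (412 - 4Q)q_M - (64q_M). Setting ∂π_M/∂q_M = 0: 348 - 8q_M - 4(q_H) = 0.
Rearranging gives the reaction functions q_H = (217 - 4q_M)/8 and q_M = (348 - 4q_H)/8.
Solving the pair: q_H = 43/6, q_M = 479/12.
Total output Q = 43/6 + 479/12 = 565/12.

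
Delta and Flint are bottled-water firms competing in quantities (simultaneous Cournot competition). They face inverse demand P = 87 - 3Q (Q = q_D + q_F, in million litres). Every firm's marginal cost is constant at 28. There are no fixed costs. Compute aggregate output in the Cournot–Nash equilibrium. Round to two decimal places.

13.11

Each firm earns π_i = (87 - 3Q)q_i - 28q_i.
First-order condition (treating rivals' output as given): 59 - 6q_i - 3q_j = 0.
With identical firms every q_j equals q_i, so q_j = q_i and 59 = 9q_i, giving q_i = 59/9.
Total output Q = 59/9 + 59/9 = 118/9.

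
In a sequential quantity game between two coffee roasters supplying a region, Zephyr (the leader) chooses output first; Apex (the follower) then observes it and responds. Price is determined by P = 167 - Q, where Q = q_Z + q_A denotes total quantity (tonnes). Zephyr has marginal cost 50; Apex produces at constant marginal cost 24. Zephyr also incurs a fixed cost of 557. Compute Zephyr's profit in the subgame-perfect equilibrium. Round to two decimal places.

478.13

The follower Apex best-responds to any q_Z: π_A = (167 - Q)q_A - 24q_A.
Follower FOC: 143 - q_Z - 2q_A = 0, so q_A(q_Z) = (143 - q_Z)/2.
Zephyr substitutes q_A(q_Z) into its own profit: π_Z = q_Z(167 - q_Z - (143 - q_Z)/2) - 50q_Z = (191/2 - (1/2)q_Z)q_Z - 50q_Z.
Leader FOC: 91/2 - q_Z = 0, so q_Z = 91/2.
Then q_A = (143 - 91/2)/2 = 195/4.
Price P = 167 - 377/4 = 291/4.
Zephyr's profit: (291/4 - 50)·(91/2) - 557 = 478.1250.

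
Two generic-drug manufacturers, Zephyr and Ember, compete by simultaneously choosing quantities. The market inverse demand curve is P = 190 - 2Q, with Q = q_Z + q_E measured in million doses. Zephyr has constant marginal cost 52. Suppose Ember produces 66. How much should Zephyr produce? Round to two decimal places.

1.50

With the rival's output fixed at 66, Zephyr's profit is π_Z = (190 - 2·66 - 2q_Z)q_Z - (52q_Z) = (58 - 2q_Z)q_Z - (52q_Z).
∂π_Z/∂q_Z = 6 - 4q_Z = 0, so q_Z = 3/2.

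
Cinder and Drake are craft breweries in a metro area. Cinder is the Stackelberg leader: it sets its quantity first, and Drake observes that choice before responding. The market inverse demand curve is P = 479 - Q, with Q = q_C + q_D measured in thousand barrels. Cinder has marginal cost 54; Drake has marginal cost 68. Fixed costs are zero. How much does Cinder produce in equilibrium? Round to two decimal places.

219.50

The follower Drake best-responds to any q_C: π_D = (479 - Q)q_D - 68q_D.
∂π_D/∂q_D = 411 - q_C - 2q_D = 0 gives the reaction function q_D = (411 - q_C)/2.
The leader anticipates this reaction. Substituting into P = 479 - Q gives P = 547/2 - (1/2)q_C, so π_C = (547/2 - (1/2)q_C)q_C - 54q_C.
Maximising: ∂π_C/∂q_C = 439/2 - q_C = 0, giving q_C = 439/2.
Then q_D = (411 - 439/2)/2 = 383/4.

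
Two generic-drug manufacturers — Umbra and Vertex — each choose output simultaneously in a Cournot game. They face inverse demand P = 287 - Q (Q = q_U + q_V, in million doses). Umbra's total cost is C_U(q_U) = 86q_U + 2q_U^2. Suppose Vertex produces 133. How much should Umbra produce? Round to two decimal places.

11.33

With the rival's output fixed at 133, Umbra's profit is π_U = (287 - 133 - q_U)q_U - (86q_U + 2q_U²) = (154 - q_U)q_U - (86q_U + 2q_U²).
∂π_U/∂q_U = 68 - 6q_U = 0, so q_U = 34/3.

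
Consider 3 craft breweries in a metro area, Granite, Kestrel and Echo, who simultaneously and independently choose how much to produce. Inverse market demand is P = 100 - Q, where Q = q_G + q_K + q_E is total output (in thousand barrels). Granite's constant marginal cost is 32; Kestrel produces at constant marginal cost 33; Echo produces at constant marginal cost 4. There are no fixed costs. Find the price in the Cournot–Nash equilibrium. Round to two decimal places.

42.25

Granite's profit: π_G = (100 - Q)q_G - (32q_G). Setting ∂π_G/∂q_G = 0: 68 - 2q_G - (q_K + q_E) = 0.
Kestrel's profit: π_K = (100 - Q)q_K - (33q_K). Setting ∂π_K/∂q_K = 0: 67 - 2q_K - (q_G + q_E) = 0.
Echo's first-order condition: 96 - 2q_E - (q_G + q_K) = 0.
Adding the 3 first-order conditions: 231 − 4Q = 0, so Q = 231/4.
Back-substituting: q_G = (68 − 231/4) = 41/4, q_K = (67 − 231/4) = 37/4, q_E = (96 − 231/4) = 153/4.
Total output Q = 231/4, so price P = 100 - 231/4 = 169/4.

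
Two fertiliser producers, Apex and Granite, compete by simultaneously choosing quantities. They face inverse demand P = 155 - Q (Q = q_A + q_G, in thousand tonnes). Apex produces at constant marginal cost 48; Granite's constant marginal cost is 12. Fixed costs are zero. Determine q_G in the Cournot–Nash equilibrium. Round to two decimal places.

Apex's profit: π_A = (155 - Q)q_A - (48q_A). Setting ∂π_A/∂q_A = 0: 107 - 2q_A - (q_G) = 0.
Granite's profit: π_G = (155 - Q)q_G - (12q_G). Setting ∂π_G/∂q_G = 0: 143 - 2q_G - (q_A) = 0.
Rearranging gives the reaction functions q_A = (107 - q_G)/2 and q_G = (143 - q_A)/2.
Substituting one into the other gives q_A = 71/3 and q_G = 179/3.

59.67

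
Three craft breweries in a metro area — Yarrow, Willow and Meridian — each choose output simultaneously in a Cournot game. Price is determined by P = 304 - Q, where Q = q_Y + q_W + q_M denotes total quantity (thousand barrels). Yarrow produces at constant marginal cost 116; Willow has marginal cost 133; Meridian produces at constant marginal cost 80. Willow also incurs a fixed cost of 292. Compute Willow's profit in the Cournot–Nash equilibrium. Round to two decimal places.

Yarrow's profit: π_Y = (304 - Q)q_Y - (116q_Y). Setting ∂π_Y/∂q_Y = 0: 188 - 2q_Y - (q_W + q_M) = 0.
Willow's profit: π_W = (304 - Q)q_W - (133q_W). Setting ∂π_W/∂q_W = 0: 171 - 2q_W - (q_Y + q_M) = 0.
Meridian's profit: π_M = (304 - Q)q_M - (80q_M). Setting ∂π_M/∂q_M = 0: 224 - 2q_M - (q_Y + q_W) = 0.
Adding the 3 first-order conditions: 583 − 4Q = 0, so Q = 583/4.
Back-substituting: q_Y = (188 − 583/4) = 169/4, q_W = (171 − 583/4) = 101/4, q_M = (224 − 583/4) = 313/4.
Price P = 304 - 583/4 = 633/4.
Willow's profit: (633/4 - 133)·(101/4) - 292 = 345.5625.

345.56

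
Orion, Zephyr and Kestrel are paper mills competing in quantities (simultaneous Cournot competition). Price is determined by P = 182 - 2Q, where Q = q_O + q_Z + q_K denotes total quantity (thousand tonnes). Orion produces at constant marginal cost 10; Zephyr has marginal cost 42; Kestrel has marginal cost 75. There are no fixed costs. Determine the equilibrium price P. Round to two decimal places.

77.25

Orion's profit: π_O = (182 - 2Q)q_O - (10q_O). Setting ∂π_O/∂q_O = 0: 172 - 4q_O - 2(q_Z + q_K) = 0.
Zephyr's first-order condition: 140 - 4q_Z - 2(q_O + q_K) = 0.
Kestrel's profit: π_K = (182 - 2Q)q_K - (75q_K). Setting ∂π_K/∂q_K = 0: 107 - 4q_K - 2(q_O + q_Z) = 0.
Adding the 3 first-order conditions: 419 − 8Q = 0, so Q = 419/8.
Back-substituting: q_O = (172 − 419/4)/2 = 269/8, q_Z = (140 − 419/4)/2 = 141/8, q_K = (107 − 419/4)/2 = 9/8.
Total output Q = 419/8, so price P = 182 - 2·(419/8) = 309/4.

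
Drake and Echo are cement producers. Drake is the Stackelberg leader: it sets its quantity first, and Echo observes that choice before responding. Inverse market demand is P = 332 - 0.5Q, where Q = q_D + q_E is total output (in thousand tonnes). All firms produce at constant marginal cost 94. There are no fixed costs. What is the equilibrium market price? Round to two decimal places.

153.50

Solve by backward induction. Given q_D, the follower Echo maximises π_E = (332 - (1/2)q_D - (1/2)q_E)q_E - 94q_E.
Follower FOC: 238 - (1/2)q_D - q_E = 0, so q_E(q_D) = (238 - (1/2)q_D).
Drake substitutes q_E(q_D) into its own profit: π_D = q_D(332 - (1/2)q_D - (238 - (1/2)q_D)/2) - 94q_D = (213 - (1/4)q_D)q_D - 94q_D.
Leader FOC: 119 - (1/2)q_D = 0, so q_D = 238.
Then q_E = (238 - (1/2)·238) = 119.
Total output Q = 357, so price P = 332 - (1/2)·357 = 307/2.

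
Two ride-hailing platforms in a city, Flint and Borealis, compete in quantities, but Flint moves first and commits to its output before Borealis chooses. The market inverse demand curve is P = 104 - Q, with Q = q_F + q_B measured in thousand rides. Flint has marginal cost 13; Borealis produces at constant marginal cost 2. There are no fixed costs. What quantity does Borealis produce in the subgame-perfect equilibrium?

31

Solve by backward induction. Given q_F, the follower Borealis maximises π_B = (104 - q_F - q_B)q_B - 2q_B.
∂π_B/∂q_B = 102 - q_F - 2q_B = 0 gives the reaction function q_B = (102 - q_F)/2.
The leader anticipates this reaction. Substituting into P = 104 - Q gives P = 53 - (1/2)q_F, so π_F = (53 - (1/2)q_F)q_F - 13q_F.
Maximising: ∂π_F/∂q_F = 40 - q_F = 0, giving q_F = 40.
Then q_B = (102 - 40)/2 = 31.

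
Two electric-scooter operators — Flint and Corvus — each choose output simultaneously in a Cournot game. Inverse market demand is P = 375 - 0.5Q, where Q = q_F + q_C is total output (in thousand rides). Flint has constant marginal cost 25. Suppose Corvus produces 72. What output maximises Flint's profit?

With the rival's output fixed at 72, Flint's profit is π_F = (375 - (1/2)·72 - (1/2)q_F)q_F - (25q_F) = (339 - (1/2)q_F)q_F - (25q_F).
∂π_F/∂q_F = 314 - q_F = 0, so q_F = 314.

314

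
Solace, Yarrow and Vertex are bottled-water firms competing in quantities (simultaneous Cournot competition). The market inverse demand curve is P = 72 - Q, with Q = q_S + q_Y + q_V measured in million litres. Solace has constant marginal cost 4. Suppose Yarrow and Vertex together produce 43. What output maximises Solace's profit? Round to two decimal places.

With rivals' combined output fixed at 43, Solace's profit is π_S = (72 - 43 - q_S)q_S - (4q_S) = (29 - q_S)q_S - (4q_S).
∂π_S/∂q_S = 25 - 2q_S = 0, so q_S = 25/2.

12.50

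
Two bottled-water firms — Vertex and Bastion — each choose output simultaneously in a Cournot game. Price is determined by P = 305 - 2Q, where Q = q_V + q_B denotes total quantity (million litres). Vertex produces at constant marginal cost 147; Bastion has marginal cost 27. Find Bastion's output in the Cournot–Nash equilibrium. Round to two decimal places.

66.33

Vertex's profit: π_V = (305 - 2Q)q_V - (147q_V). Setting ∂π_V/∂q_V = 0: 158 - 4q_V - 2(q_B) = 0.
Bastion's first-order condition: 278 - 4q_B - 2(q_V) = 0.
Best responses: q_V = (158 - 2q_B)/4, q_B = (278 - 2q_V)/4.
Substituting one into the other gives q_V = 19/3 and q_B = 199/3.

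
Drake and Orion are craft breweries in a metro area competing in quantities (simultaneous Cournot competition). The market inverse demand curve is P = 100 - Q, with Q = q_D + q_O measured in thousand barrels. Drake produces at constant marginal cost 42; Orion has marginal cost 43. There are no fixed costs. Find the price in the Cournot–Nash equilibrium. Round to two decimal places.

61.67

Drake's profit: π_D = (100 - Q)q_D - (42q_D). Setting ∂π_D/∂q_D = 0: 58 - 2q_D - (q_O) = 0.
Orion's first-order condition: 57 - 2q_O - (q_D) = 0.
Rearranging gives the reaction functions q_D = (58 - q_O)/2 and q_O = (57 - q_D)/2.
Solving the pair: q_D = 59/3, q_O = 56/3.
Total output Q = 115/3, so price P = 100 - 115/3 = 185/3.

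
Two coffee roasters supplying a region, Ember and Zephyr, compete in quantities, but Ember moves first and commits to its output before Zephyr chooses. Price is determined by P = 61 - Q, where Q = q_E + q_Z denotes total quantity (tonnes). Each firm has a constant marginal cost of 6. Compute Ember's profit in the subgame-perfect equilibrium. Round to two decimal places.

378.13

The follower Zephyr best-responds to any q_E: π_Z = (61 - Q)q_Z - 6q_Z.
Setting the follower's marginal profit to zero, 55 - q_E - 2q_Z = 0, i.e. q_Z = (55 - q_E)/2.
Ember substitutes q_Z(q_E) into its own profit: π_E = q_E(61 - q_E - (55 - q_E)/2) - 6q_E = (67/2 - (1/2)q_E)q_E - 6q_E.
The leader's first-order condition 55/2 - q_E = 0 yields q_E = 55/2.
Then q_Z = (55 - 55/2)/2 = 55/4.
Price P = 61 - 165/4 = 79/4.
Ember's profit: (79/4 - 6)·(55/2) = 378.1250.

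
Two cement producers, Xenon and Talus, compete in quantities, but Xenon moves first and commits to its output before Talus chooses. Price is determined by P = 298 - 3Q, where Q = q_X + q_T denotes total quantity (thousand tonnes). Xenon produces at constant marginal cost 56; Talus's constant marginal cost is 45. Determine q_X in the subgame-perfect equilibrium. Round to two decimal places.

38.50

The follower Talus best-responds to any q_X: π_T = (298 - 3Q)q_T - 45q_T.
∂π_T/∂q_T = 253 - 3q_X - 6q_T = 0 gives the reaction function q_T = (253 - 3q_X)/6.
Xenon substitutes q_T(q_X) into its own profit: π_X = q_X(298 - 3q_X - (253 - 3q_X)/2) - 56q_X = (343/2 - (3/2)q_X)q_X - 56q_X.
Maximising: ∂π_X/∂q_X = 231/2 - 3q_X = 0, giving q_X = 77/2.
Then q_T = (253 - 3·(77/2))/6 = 275/12.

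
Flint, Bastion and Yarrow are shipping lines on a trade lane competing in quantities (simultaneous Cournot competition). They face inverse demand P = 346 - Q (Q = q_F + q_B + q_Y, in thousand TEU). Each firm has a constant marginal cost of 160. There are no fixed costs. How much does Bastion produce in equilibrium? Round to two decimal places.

A representative firm's profit is π_i = q_i(346 - Q) - 160q_i.
Setting ∂π_i/∂q_i = 0 with rivals' quantities fixed: 186 - 2q_i - Σ_{j≠i} q_j = 0.
By symmetry each firm produces the same amount; substituting Σ_{j≠i} q_j = 2q_i yields q_i = 186/4 = 93/2.

46.50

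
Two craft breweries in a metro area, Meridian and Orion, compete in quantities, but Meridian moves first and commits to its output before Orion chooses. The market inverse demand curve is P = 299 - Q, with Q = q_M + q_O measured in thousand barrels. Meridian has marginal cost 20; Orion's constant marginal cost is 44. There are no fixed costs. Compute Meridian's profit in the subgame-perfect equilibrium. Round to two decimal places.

The follower Orion best-responds to any q_M: π_O = (299 - Q)q_O - 44q_O.
Follower FOC: 255 - q_M - 2q_O = 0, so q_O(q_M) = (255 - q_M)/2.
The leader anticipates this reaction. Substituting into P = 299 - Q gives P = 343/2 - (1/2)q_M, so π_M = (343/2 - (1/2)q_M)q_M - 20q_M.
Maximising: ∂π_M/∂q_M = 303/2 - q_M = 0, giving q_M = 303/2.
Then q_O = (255 - 303/2)/2 = 207/4.
Price P = 299 - 813/4 = 383/4.
Meridian's profit: (383/4 - 20)·(303/2) = 11476.1250.

11476.13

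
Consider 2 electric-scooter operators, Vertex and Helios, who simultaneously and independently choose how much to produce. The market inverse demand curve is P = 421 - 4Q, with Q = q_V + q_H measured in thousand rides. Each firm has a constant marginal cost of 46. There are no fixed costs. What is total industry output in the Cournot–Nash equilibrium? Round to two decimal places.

Each firm earns π_i = (421 - 4Q)q_i - 46q_i.
First-order condition (treating rivals' output as given): 375 - 8q_i - 4q_j = 0.
With identical firms every q_j equals q_i, so q_j = q_i and 375 = 12q_i, giving q_i = 125/4.
Total output Q = 125/4 + 125/4 = 125/2.

62.50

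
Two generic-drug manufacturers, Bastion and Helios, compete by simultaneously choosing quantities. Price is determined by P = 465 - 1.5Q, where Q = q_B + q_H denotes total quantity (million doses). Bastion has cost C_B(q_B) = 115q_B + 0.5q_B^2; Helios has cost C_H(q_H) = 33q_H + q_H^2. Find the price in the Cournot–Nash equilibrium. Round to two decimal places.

270.21

Bastion's profit: π_B = (465 - 1.5Q)q_B - (115q_B + (1/2)q_B²). Setting ∂π_B/∂q_B = 0: 350 - 4q_B - (3/2)(q_H) = 0.
Helios's profit: π_H = (465 - 1.5Q)q_H - (33q_H + q_H²). Setting ∂π_H/∂q_H = 0: 432 - 5q_H - (3/2)(q_B) = 0.
So q_B = (350 - (3/2)q_H)/4 and q_H = (432 - (3/2)q_B)/5.
Solving the pair: q_B = 62.0845, q_H = 67.7746.
Total output Q = 129.8592, so price P = 465 - (3/2)·129.8592 = 270.2113.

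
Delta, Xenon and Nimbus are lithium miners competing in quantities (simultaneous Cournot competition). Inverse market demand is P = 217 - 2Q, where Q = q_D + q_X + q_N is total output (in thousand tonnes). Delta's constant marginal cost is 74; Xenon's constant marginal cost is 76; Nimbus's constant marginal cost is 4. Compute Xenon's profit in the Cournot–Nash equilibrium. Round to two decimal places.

Delta's profit: π_D = (217 - 2Q)q_D - (74q_D). Setting ∂π_D/∂q_D = 0: 143 - 4q_D - 2(q_X + q_N) = 0.
Xenon's first-order condition: 141 - 4q_X - 2(q_D + q_N) = 0.
Nimbus's profit: π_N = (217 - 2Q)q_N - (4q_N). Setting ∂π_N/∂q_N = 0: 213 - 4q_N - 2(q_D + q_X) = 0.
Adding the 3 first-order conditions: 497 − 8Q = 0, so Q = 497/8.
Back-substituting: q_D = (143 − 497/4)/2 = 75/8, q_X = (141 − 497/4)/2 = 67/8, q_N = (213 − 497/4)/2 = 355/8.
Price P = 217 - 2·(497/8) = 371/4.
Xenon's profit: (371/4 - 76)·(67/8) = 140.2813.

140.28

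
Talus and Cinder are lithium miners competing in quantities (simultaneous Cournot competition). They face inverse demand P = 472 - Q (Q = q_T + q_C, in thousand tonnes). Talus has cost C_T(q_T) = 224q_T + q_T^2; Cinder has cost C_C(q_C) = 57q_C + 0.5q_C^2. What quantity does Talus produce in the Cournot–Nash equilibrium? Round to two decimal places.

Talus's profit: π_T = (472 - Q)q_T - (224q_T + q_T²). Setting ∂π_T/∂q_T = 0: 248 - 4q_T - (q_C) = 0.
Cinder's profit: π_C = (472 - Q)q_C - (57q_C + (1/2)q_C²). Setting ∂π_C/∂q_C = 0: 415 - 3q_C - (q_T) = 0.
Rearranging gives the reaction functions q_T = (248 - q_C)/4 and q_C = (415 - q_T)/3.
Substituting one into the other gives q_T = 329/11 and q_C = 1412/11.

29.91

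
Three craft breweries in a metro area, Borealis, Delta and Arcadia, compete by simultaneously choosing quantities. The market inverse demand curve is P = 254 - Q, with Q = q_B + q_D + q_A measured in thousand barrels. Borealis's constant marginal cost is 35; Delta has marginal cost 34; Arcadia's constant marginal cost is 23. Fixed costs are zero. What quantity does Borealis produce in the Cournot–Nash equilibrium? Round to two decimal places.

51.50

Borealis's profit: π_B = (254 - Q)q_B - (35q_B). Setting ∂π_B/∂q_B = 0: 219 - 2q_B - (q_D + q_A) = 0.
Delta's first-order condition: 220 - 2q_D - (q_B + q_A) = 0.
Arcadia's profit: π_A = (254 - Q)q_A - (23q_A). Setting ∂π_A/∂q_A = 0: 231 - 2q_A - (q_B + q_D) = 0.
Adding the 3 conditions: 670 − 2Q − 2Q = 0, i.e. Q = 335/2.
Back-substituting: q_B = (219 − 335/2) = 103/2, q_D = (220 − 335/2) = 105/2, q_A = (231 − 335/2) = 127/2.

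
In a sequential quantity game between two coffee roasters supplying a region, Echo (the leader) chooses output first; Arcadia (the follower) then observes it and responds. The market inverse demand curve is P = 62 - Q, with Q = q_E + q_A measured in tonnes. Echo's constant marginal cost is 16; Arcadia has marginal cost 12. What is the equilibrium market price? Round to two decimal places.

Solve by backward induction. Given q_E, the follower Arcadia maximises π_A = (62 - q_E - q_A)q_A - 12q_A.
∂π_A/∂q_A = 50 - q_E - 2q_A = 0 gives the reaction function q_A = (50 - q_E)/2.
The leader anticipates this reaction. Substituting into P = 62 - Q gives P = 37 - (1/2)q_E, so π_E = (37 - (1/2)q_E)q_E - 16q_E.
The leader's first-order condition 21 - q_E = 0 yields q_E = 21.
Then q_A = (50 - 21)/2 = 29/2.
Total output Q = 71/2, so price P = 62 - 71/2 = 53/2.

26.50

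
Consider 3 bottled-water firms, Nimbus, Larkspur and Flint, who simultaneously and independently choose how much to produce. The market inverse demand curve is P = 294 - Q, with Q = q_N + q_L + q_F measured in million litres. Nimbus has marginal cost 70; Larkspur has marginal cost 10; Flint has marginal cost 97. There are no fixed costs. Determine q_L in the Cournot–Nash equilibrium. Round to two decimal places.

107.75

Nimbus's profit: π_N = (294 - Q)q_N - (70q_N). Setting ∂π_N/∂q_N = 0: 224 - 2q_N - (q_L + q_F) = 0.
Larkspur's profit: π_L = (294 - Q)q_L - (10q_L). Setting ∂π_L/∂q_L = 0: 284 - 2q_L - (q_N + q_F) = 0.
Flint's profit: π_F = (294 - Q)q_F - (97q_F). Setting ∂π_F/∂q_F = 0: 197 - 2q_F - (q_N + q_L) = 0.
Adding the 3 first-order conditions: 705 − 4Q = 0, so Q = 705/4.
Back-substituting: q_N = (224 − 705/4) = 191/4, q_L = (284 − 705/4) = 431/4, q_F = (197 − 705/4) = 83/4.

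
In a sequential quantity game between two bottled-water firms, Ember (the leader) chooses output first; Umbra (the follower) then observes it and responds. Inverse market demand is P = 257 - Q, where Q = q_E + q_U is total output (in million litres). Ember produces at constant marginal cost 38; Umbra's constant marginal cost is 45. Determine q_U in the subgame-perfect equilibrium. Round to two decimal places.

Solve by backward induction. Given q_E, the follower Umbra maximises π_U = (257 - q_E - q_U)q_U - 45q_U.
Follower FOC: 212 - q_E - 2q_U = 0, so q_U(q_E) = (212 - q_E)/2.
The leader anticipates this reaction. Substituting into P = 257 - Q gives P = 151 - (1/2)q_E, so π_E = (151 - (1/2)q_E)q_E - 38q_E.
The leader's first-order condition 113 - q_E = 0 yields q_E = 113.
Then q_U = (212 - 113)/2 = 99/2.

49.50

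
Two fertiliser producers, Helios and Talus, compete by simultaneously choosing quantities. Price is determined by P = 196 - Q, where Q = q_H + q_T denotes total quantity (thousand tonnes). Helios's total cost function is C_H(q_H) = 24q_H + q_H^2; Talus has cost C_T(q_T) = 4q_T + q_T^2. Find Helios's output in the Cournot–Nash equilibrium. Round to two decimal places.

33.07

Helios's profit: π_H = (196 - Q)q_H - (24q_H + q_H²). Setting ∂π_H/∂q_H = 0: 172 - 4q_H - (q_T) = 0.
Talus's first-order condition: 192 - 4q_T - (q_H) = 0.
Best responses: q_H = (172 - q_T)/4, q_T = (192 - q_H)/4.
Solving the pair: q_H = 496/15, q_T = 596/15.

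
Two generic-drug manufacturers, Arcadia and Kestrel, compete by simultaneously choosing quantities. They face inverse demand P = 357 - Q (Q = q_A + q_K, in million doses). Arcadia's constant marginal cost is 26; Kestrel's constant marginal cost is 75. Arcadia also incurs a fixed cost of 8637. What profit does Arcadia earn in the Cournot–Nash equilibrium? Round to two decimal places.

Arcadia's profit: π_A = (357 - Q)q_A - (26q_A). Setting ∂π_A/∂q_A = 0: 331 - 2q_A - (q_K) = 0.
Kestrel's first-order condition: 282 - 2q_K - (q_A) = 0.
Rearranging gives the reaction functions q_A = (331 - q_K)/2 and q_K = (282 - q_A)/2.
Solving the pair: q_A = 380/3, q_K = 233/3.
Price P = 357 - 613/3 = 458/3.
Arcadia's profit: (458/3 - 26)·(380/3) - 8637 = 7407.4444.

7407.44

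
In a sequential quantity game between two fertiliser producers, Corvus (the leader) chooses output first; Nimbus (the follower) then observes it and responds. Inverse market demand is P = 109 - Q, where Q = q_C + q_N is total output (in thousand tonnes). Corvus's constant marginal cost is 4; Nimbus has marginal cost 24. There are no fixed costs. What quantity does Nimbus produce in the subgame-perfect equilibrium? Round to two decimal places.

Solve by backward induction. Given q_C, the follower Nimbus maximises π_N = (109 - q_C - q_N)q_N - 24q_N.
Setting the follower's marginal profit to zero, 85 - q_C - 2q_N = 0, i.e. q_N = (85 - q_C)/2.
The leader anticipates this reaction. Substituting into P = 109 - Q gives P = 133/2 - (1/2)q_C, so π_C = (133/2 - (1/2)q_C)q_C - 4q_C.
Maximising: ∂π_C/∂q_C = 125/2 - q_C = 0, giving q_C = 125/2.
Then q_N = (85 - 125/2)/2 = 45/4.

11.25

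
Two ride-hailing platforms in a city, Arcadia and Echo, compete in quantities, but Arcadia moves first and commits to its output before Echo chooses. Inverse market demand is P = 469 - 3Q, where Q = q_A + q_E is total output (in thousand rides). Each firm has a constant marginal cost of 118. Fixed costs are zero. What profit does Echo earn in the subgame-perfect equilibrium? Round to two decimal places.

Solve by backward induction. Given q_A, the follower Echo maximises π_E = (469 - 3q_A - 3q_E)q_E - 118q_E.
∂π_E/∂q_E = 351 - 3q_A - 6q_E = 0 gives the reaction function q_E = (351 - 3q_A)/6.
Arcadia substitutes q_E(q_A) into its own profit: π_A = q_A(469 - 3q_A - (351 - 3q_A)/2) - 118q_A = (587/2 - (3/2)q_A)q_A - 118q_A.
Leader FOC: 351/2 - 3q_A = 0, so q_A = 117/2.
Then q_E = (351 - 3·(117/2))/6 = 117/4.
Price P = 469 - 3·(351/4) = 823/4.
Echo's profit: (823/4 - 118)·(117/4) = 2566.6875.

2566.69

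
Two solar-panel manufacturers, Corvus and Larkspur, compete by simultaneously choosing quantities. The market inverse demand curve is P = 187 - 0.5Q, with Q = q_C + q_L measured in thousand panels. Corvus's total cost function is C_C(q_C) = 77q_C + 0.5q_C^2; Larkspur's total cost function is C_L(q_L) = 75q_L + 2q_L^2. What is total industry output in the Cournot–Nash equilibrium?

68

Corvus's profit: π_C = (187 - 0.5Q)q_C - (77q_C + (1/2)q_C²). Setting ∂π_C/∂q_C = 0: 110 - 2q_C - (1/2)(q_L) = 0.
Larkspur's first-order condition: 112 - 5q_L - (1/2)(q_C) = 0.
Rearranging gives the reaction functions q_C = (110 - (1/2)q_L)/2 and q_L = (112 - (1/2)q_C)/5.
Solving the pair: q_C = 152/3, q_L = 52/3.
Total output Q = 152/3 + 52/3 = 68.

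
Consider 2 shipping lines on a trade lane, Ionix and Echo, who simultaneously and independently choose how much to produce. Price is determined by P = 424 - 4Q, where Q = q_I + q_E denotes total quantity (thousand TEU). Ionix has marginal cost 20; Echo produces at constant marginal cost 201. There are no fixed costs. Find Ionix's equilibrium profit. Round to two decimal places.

9506.25

Ionix's profit: π_I = (424 - 4Q)q_I - (20q_I). Setting ∂π_I/∂q_I = 0: 404 - 8q_I - 4(q_E) = 0.
Echo's profit: π_E = (424 - 4Q)q_E - (201q_E). Setting ∂π_E/∂q_E = 0: 223 - 8q_E - 4(q_I) = 0.
Rearranging gives the reaction functions q_I = (404 - 4q_E)/8 and q_E = (223 - 4q_I)/8.
Substituting one into the other gives q_I = 195/4 and q_E = 7/2.
Price P = 424 - 4·(209/4) = 215.
Ionix's profit: (215 - 20)·(195/4) = 9506.2500.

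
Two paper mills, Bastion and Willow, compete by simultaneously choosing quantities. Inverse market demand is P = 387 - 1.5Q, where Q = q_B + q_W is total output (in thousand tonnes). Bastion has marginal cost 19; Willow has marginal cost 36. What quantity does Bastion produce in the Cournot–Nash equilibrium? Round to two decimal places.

Bastion's profit: π_B = (387 - 1.5Q)q_B - (19q_B). Setting ∂π_B/∂q_B = 0: 368 - 3q_B - (3/2)(q_W) = 0.
Willow's first-order condition: 351 - 3q_W - (3/2)(q_B) = 0.
So q_B = (368 - (3/2)q_W)/3 and q_W = (351 - (3/2)q_B)/3.
Substituting one into the other gives q_B = 770/9 and q_W = 668/9.

85.56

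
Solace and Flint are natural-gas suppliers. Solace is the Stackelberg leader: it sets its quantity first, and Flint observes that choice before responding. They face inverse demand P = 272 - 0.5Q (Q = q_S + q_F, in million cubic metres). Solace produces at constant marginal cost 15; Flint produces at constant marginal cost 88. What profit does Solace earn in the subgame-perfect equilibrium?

27225

The follower Flint best-responds to any q_S: π_F = (272 - 0.5Q)q_F - 88q_F.
Setting the follower's marginal profit to zero, 184 - (1/2)q_S - q_F = 0, i.e. q_F = (184 - (1/2)q_S).
The leader anticipates this reaction. Substituting into P = 272 - 0.5Q gives P = 180 - (1/4)q_S, so π_S = (180 - (1/4)q_S)q_S - 15q_S.
Leader FOC: 165 - (1/2)q_S = 0, so q_S = 330.
Then q_F = (184 - (1/2)·330) = 19.
Price P = 272 - (1/2)·349 = 195/2.
Solace's profit: (195/2 - 15)·330 = 27225.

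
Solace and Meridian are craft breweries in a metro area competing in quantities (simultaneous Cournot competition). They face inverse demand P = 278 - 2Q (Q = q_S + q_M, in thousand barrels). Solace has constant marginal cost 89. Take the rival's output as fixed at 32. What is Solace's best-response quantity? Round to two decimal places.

31.25

With the rival's output fixed at 32, Solace's profit is π_S = (278 - 2·32 - 2q_S)q_S - (89q_S) = (214 - 2q_S)q_S - (89q_S).
∂π_S/∂q_S = 125 - 4q_S = 0, so q_S = 125/4.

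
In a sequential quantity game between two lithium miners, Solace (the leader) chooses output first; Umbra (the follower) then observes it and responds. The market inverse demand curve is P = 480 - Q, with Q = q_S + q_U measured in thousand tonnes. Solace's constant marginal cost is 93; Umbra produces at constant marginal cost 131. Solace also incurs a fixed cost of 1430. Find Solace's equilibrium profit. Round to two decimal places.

Solve by backward induction. Given q_S, the follower Umbra maximises π_U = (480 - q_S - q_U)q_U - 131q_U.
∂π_U/∂q_U = 349 - q_S - 2q_U = 0 gives the reaction function q_U = (349 - q_S)/2.
The leader anticipates this reaction. Substituting into P = 480 - Q gives P = 611/2 - (1/2)q_S, so π_S = (611/2 - (1/2)q_S)q_S - 93q_S.
The leader's first-order condition 425/2 - q_S = 0 yields q_S = 425/2.
Then q_U = (349 - 425/2)/2 = 273/4.
Price P = 480 - 1123/4 = 797/4.
Solace's profit: (797/4 - 93)·(425/2) - 1430 = 21148.1250.

21148.13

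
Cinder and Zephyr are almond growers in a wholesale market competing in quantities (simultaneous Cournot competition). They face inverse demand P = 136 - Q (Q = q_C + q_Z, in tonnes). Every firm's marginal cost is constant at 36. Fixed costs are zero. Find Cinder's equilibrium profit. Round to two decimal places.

1111.11

Each firm earns π_i = (136 - Q)q_i - 36q_i.
First-order condition (treating rivals' output as given): 100 - 2q_i - q_j = 0.
With identical firms every q_j equals q_i, so q_j = q_i and 100 = 3q_i, giving q_i = 100/3.
Price P = 136 - 200/3 = 208/3.
Cinder's profit: (208/3 - 36)·(100/3) = 1111.1111.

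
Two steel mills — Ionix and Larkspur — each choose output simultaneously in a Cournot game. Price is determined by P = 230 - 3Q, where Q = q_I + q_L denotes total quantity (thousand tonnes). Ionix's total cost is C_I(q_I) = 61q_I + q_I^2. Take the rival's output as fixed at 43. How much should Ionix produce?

5

With the rival's output fixed at 43, Ionix's profit is π_I = (230 - 3·43 - 3q_I)q_I - (61q_I + q_I²) = (101 - 3q_I)q_I - (61q_I + q_I²).
∂π_I/∂q_I = 40 - 8q_I = 0, so q_I = 5.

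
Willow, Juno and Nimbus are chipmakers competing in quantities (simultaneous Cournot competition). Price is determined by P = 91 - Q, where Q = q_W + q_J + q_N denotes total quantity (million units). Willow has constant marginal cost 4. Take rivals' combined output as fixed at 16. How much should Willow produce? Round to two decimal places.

35.50

With rivals' combined output fixed at 16, Willow's profit is π_W = (91 - 16 - q_W)q_W - (4q_W) = (75 - q_W)q_W - (4q_W).
∂π_W/∂q_W = 71 - 2q_W = 0, so q_W = 71/2.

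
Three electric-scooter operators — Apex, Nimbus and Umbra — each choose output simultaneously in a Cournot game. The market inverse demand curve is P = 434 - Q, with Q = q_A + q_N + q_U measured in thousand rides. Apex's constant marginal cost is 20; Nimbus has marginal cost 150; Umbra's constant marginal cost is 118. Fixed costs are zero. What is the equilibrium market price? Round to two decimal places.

Apex's profit: π_A = (434 - Q)q_A - (20q_A). Setting ∂π_A/∂q_A = 0: 414 - 2q_A - (q_N + q_U) = 0.
Nimbus's first-order condition: 284 - 2q_N - (q_A + q_U) = 0.
Umbra's profit: π_U = (434 - Q)q_U - (118q_U). Setting ∂π_U/∂q_U = 0: 316 - 2q_U - (q_A + q_N) = 0.
Summing all 3 equations gives 1014 − 4Q = 0, hence Q = 507/2.
Back-substituting: q_A = (414 − 507/2) = 321/2, q_N = (284 − 507/2) = 61/2, q_U = (316 − 507/2) = 125/2.
Total output Q = 507/2, so price P = 434 - 507/2 = 361/2.

180.50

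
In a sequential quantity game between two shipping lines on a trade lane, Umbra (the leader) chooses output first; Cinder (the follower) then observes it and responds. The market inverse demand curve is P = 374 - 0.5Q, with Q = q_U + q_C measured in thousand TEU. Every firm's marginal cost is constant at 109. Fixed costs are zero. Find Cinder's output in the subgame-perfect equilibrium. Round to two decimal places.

Solve by backward induction. Given q_U, the follower Cinder maximises π_C = (374 - (1/2)q_U - (1/2)q_C)q_C - 109q_C.
Follower FOC: 265 - (1/2)q_U - q_C = 0, so q_C(q_U) = (265 - (1/2)q_U).
Umbra substitutes q_C(q_U) into its own profit: π_U = q_U(374 - (1/2)q_U - (265 - (1/2)q_U)/2) - 109q_U = (483/2 - (1/4)q_U)q_U - 109q_U.
Maximising: ∂π_U/∂q_U = 265/2 - (1/2)q_U = 0, giving q_U = 265.
Then q_C = (265 - (1/2)·265) = 265/2.

132.50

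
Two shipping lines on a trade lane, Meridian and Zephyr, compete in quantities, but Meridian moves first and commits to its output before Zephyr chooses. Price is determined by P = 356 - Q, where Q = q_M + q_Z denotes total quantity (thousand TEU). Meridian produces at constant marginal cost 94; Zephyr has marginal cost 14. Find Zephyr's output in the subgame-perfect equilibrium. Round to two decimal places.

The follower Zephyr best-responds to any q_M: π_Z = (356 - Q)q_Z - 14q_Z.
∂π_Z/∂q_Z = 342 - q_M - 2q_Z = 0 gives the reaction function q_Z = (342 - q_M)/2.
Meridian substitutes q_Z(q_M) into its own profit: π_M = q_M(356 - q_M - (342 - q_M)/2) - 94q_M = (185 - (1/2)q_M)q_M - 94q_M.
Leader FOC: 91 - q_M = 0, so q_M = 91.
Then q_Z = (342 - 91)/2 = 251/2.

125.50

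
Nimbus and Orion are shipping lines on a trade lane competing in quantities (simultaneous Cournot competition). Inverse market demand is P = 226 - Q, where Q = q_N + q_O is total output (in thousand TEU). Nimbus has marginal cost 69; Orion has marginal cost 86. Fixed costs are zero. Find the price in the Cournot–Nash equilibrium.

127

Nimbus's profit: π_N = (226 - Q)q_N - (69q_N). Setting ∂π_N/∂q_N = 0: 157 - 2q_N - (q_O) = 0.
Orion's profit: π_O = (226 - Q)q_O - (86q_O). Setting ∂π_O/∂q_O = 0: 140 - 2q_O - (q_N) = 0.
So q_N = (157 - q_O)/2 and q_O = (140 - q_N)/2.
Substituting one into the other gives q_N = 58 and q_O = 41.
Total output Q = 99, so price P = 226 - 99 = 127.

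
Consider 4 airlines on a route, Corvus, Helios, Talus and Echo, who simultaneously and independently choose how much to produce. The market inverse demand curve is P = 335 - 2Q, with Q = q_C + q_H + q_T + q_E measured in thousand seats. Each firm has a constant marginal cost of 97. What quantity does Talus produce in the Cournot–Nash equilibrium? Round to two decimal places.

23.80

A representative firm's profit is π_i = q_i(335 - 2Q) - 97q_i.
Setting ∂π_i/∂q_i = 0 with rivals' quantities fixed: 238 - 4q_i - 2·Σ_{j≠i} q_j = 0.
By symmetry each firm produces the same amount; substituting Σ_{j≠i} q_j = 3q_i yields q_i = 238/10 = 119/5.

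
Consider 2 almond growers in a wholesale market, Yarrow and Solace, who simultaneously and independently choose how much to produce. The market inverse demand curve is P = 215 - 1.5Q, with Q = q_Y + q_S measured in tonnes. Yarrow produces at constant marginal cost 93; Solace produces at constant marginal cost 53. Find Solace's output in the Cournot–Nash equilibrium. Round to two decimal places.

Yarrow's profit: π_Y = (215 - 1.5Q)q_Y - (93q_Y). Setting ∂π_Y/∂q_Y = 0: 122 - 3q_Y - (3/2)(q_S) = 0.
Solace's first-order condition: 162 - 3q_S - (3/2)(q_Y) = 0.
Best responses: q_Y = (122 - (3/2)q_S)/3, q_S = (162 - (3/2)q_Y)/3.
Substituting one into the other gives q_Y = 164/9 and q_S = 404/9.

44.89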